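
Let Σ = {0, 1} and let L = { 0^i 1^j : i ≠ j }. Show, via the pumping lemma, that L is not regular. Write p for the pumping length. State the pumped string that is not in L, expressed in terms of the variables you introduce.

0^{p+p!} 1^{p+p!}

Suppose for contradiction that L is regular, and let p be the pumping length.
Choose w = 0^p 1^{p+p!}. Since p ≠ p+p!, w ∈ L; and |w| ≥ p.
By the pumping lemma, w = xyz with |xy| ≤ p and |y| > 0.
Because |xy| ≤ p and w begins with p copies of 0, we have y = 0^k with 1 ≤ k ≤ p.
Since 1 ≤ k ≤ p, k divides p!; set t = 1 + p!/k. Then xy^t z has p + (p!/k)·k = p + p! copies of 0. Now the 0-count equals the 1-count, so i ≠ j fails. So xy^t z = 0^{p+p!} 1^{p+p!} ∉ L.
This contradicts the pumping lemma, so L is not regular.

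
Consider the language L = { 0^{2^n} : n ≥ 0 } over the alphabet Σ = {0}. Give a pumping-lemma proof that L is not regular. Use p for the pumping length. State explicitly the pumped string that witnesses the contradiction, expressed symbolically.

0^{2^p+k}

Suppose for contradiction that L is regular, and let p be the pumping length.
Take w = 0^{2^p} ∈ L with |w| = 2^p ≥ p.
Write w = xyz as guaranteed by the lemma, with |xy| ≤ p and y is nonempty.
Then y = 0^k for some k with 1 ≤ k ≤ p.
Pump with i = 2: xy^2z = 0^{2^p+k}. Since 1 ≤ k ≤ p < 2^p, we have 2^p < 2^p+k < 2^{p+1}, so 2^p+k is not a power of 2. So xy^2z ∉ L.
This contradicts the pumping lemma, so L is not regular.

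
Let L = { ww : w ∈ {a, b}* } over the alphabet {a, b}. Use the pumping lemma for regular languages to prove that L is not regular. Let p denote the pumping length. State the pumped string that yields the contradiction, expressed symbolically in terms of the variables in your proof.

Assume L is regular. Let p be the pumping length given by the pumping lemma.
Take w = a^p b^p a^p b^p = uu where u = a^pb^p; then w ∈ L and |w| = 4p ≥ p.
Write w = xyz as guaranteed by the lemma, with |xy| ≤ p and |y| > 0.
The first p characters of w are a's, so xy (and hence y) consists only of a's. Write y = a^k, 1 ≤ k ≤ p.
Pump with i = 2: xy^2z = a^{p+k} b^p a^p b^p, of length 4p+k. Suppose this equals vv. The string starts with a and ends with b, so v does too; thus the boundary between the two copies of v is a b→a transition. There is exactly one such transition, at position 2p+k, so |v| = 2p+k and |vv| = 4p+2k ≠ 4p+k since k ≥ 1. So xy^2z ∉ L.
This contradicts the pumping lemma, so L is not regular.

a^{p+k} b^p a^p b^p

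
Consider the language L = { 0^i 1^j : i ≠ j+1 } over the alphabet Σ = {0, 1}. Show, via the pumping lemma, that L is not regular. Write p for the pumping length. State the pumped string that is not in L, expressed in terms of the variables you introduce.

0^{p+p!} 1^{p+p!-1}

Suppose for contradiction that L is regular, and let p be the pumping length.
Choose w = 0^p 1^{p+p!-1}. Since p ≠ (p+p!-1)+1 = p+p!, w ∈ L; and |w| ≥ p.
By the pumping lemma, w = xyz with |xy| ≤ p and y is nonempty.
The first p characters of w are 0's, so xy (and hence y) consists only of 0's. Write y = 0^k, 1 ≤ k ≤ p.
Since 1 ≤ k ≤ p, k divides p!; set t = 1 + p!/k. Then xy^t z has p + (p!/k)·k = p + p! copies of 0. Now the 0-count is p+p! and (1-count)+1 = (p+p!-1)+1 = p+p!, so i ≠ j+1 fails. So xy^t z = 0^{p+p!} 1^{p+p!-1} ∉ L.
This is a contradiction; hence L is not regular.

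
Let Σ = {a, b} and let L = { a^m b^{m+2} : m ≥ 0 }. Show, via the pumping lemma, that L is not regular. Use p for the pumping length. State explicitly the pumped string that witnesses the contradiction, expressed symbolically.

Toward a contradiction, assume L is regular with pumping length p.
Take w = a^p b^{p+2}. Then w ∈ L and |w| = 2p+2 ≥ p.
By the pumping lemma, w = xyz with |xy| ≤ p and y is nonempty.
Because |xy| ≤ p and w begins with p copies of a, we have y = a^k with 1 ≤ k ≤ p.
Pump with i = 2: xy^2z = a^{p+k} b^{p+2}. For this to lie in L we would need p+2 = (p+k)+2, which forces k = 0. But k ≥ 1, so xy^2z ∉ L.
This is a contradiction; hence L is not regular.

a^{p+k} b^{p+2}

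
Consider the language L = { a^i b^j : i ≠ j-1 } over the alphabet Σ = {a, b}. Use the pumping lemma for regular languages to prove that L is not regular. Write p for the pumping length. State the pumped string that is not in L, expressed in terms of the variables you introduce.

a^{p+p!} b^{p+p!+1}

Assume L is regular; let p be its pumping constant.
Choose w = a^p b^{p+p!+1}. Since p ≠ (p+p!+1)-1 = p+p!, w ∈ L; and |w| ≥ p.
The pumping lemma gives a decomposition w = xyz where |xy| ≤ p and |y| ≥ 1.
Because |xy| ≤ p and w begins with p copies of a, we have y = a^k with 1 ≤ k ≤ p.
Since 1 ≤ k ≤ p, k divides p!; set t = 1 + p!/k. Then xy^t z has p + (p!/k)·k = p + p! copies of a. Now the a-count is p+p! and (b-count)-1 = (p+p!+1)-1 = p+p!, so i ≠ j-1 fails. So xy^t z = a^{p+p!} b^{p+p!+1} ∉ L.
Contradiction. Therefore L is not regular.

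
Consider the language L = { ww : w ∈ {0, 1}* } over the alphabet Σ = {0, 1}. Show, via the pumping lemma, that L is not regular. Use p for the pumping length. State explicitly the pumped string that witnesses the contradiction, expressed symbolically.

0^{p+k} 1^p 0^p 1^p

Assume L is regular; let p be its pumping constant.
Take w = 0^p 1^p 0^p 1^p = uu where u = 0^p1^p; then w ∈ L and |w| = 4p ≥ p.
Write w = xyz as guaranteed by the lemma, with |xy| ≤ p and |y| > 0.
Because |xy| ≤ p and w begins with p copies of 0, we have y = 0^k with 1 ≤ k ≤ p.
Pump with i = 2: xy^2z = 0^{p+k} 1^p 0^p 1^p, of length 4p+k. Suppose this equals vv. The string starts with 0 and ends with 1, so v does too; thus the boundary between the two copies of v is a 1→0 transition. There is exactly one such transition, at position 2p+k, so |v| = 2p+k and |vv| = 4p+2k ≠ 4p+k since k ≥ 1. So xy^2z ∉ L.
Contradiction. Therefore L is not regular.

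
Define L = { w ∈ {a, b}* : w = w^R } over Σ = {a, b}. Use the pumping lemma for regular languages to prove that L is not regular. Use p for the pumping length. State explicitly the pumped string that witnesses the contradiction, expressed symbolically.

Toward a contradiction, assume L is regular with pumping length p.
Take w = a^p b a^p, a palindrome of length 2p+1 ≥ p.
The pumping lemma gives a decomposition w = xyz where |xy| ≤ p and |y| > 0.
Since the first p symbols of w are all a's and |xy| ≤ p, y lies entirely in the leading a-block: y = a^k for some k with 1 ≤ k ≤ p.
Pump with i = 2: xy^2z = a^{p+k} b a^p. Its reverse is a^p b a^{p+k}, which differs from xy^2z since k ≥ 1. So xy^2z is not a palindrome and xy^2z ∉ L.
This is a contradiction; hence L is not regular.

a^{p+k} b a^p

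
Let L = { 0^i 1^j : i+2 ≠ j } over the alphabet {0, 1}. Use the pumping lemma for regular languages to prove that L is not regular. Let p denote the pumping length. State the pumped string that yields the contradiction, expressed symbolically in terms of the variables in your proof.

0^{p+p!} 1^{p+p!+2}

Suppose for contradiction that L is regular, and let p be the pumping length.
Choose w = 0^p 1^{p+p!+2}. Since p ≠ (p+p!+2)-2 = p+p!, w ∈ L; and |w| ≥ p.
Write w = xyz as guaranteed by the lemma, with |xy| ≤ p and |y| ≥ 1.
Because |xy| ≤ p and w begins with p copies of 0, we have y = 0^k with 1 ≤ k ≤ p.
Since 1 ≤ k ≤ p, k divides p!; set t = 1 + p!/k. Then xy^t z has p + (p!/k)·k = p + p! copies of 0. Now the 0-count is p+p! and (1-count)-2 = (p+p!+2)-2 = p+p!, so i+2 ≠ j fails. So xy^t z = 0^{p+p!} 1^{p+p!+2} ∉ L.
Contradiction. Therefore L is not regular.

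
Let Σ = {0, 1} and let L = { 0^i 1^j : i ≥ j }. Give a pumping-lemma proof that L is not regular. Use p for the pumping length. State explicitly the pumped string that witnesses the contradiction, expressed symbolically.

Suppose for contradiction that L is regular, and let p be the pumping length.
Choose w = 0^p 1^p ∈ L, with |w| = 2p ≥ p.
The pumping lemma gives a decomposition w = xyz where |xy| ≤ p and |y| > 0.
Because |xy| ≤ p and w begins with p copies of 0, we have y = 0^k with 1 ≤ k ≤ p.
Consider xy^0z = xz = 0^{p-k} 1^p. Since k ≥ 1, the 0-count p-k is less than p, so i ≥ j fails; thus xz ∉ L.
This is a contradiction; hence L is not regular.

0^{p-k} 1^p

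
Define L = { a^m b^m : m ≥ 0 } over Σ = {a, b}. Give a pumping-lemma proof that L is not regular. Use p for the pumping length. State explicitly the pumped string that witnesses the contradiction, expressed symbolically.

a^{p+k} b^p

Assume L is regular. Let p be the pumping length given by the pumping lemma.
Let w = a^p b^p ∈ L; note |w| = 2p ≥ p.
The pumping lemma gives a decomposition w = xyz where |xy| ≤ p and y is nonempty.
The first p characters of w are a's, so xy (and hence y) consists only of a's. Write y = a^k, 1 ≤ k ≤ p.
Pump with i = 2: xy^2z = a^{p+k} b^p. For this to lie in L we would need p = p+k, which forces k = 0. But k ≥ 1, so xy^2z ∉ L.
This contradicts the pumping lemma, so L is not regular.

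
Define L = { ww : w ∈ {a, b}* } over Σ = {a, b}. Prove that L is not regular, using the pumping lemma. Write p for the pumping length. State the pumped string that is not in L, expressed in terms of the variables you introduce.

a^{p+k} b^p a^p b^p

Suppose for contradiction that L is regular, and let p be the pumping length.
Take w = a^p b^p a^p b^p = uu where u = a^pb^p; then w ∈ L and |w| = 4p ≥ p.
By the pumping lemma, w = xyz with |xy| ≤ p and |y| ≥ 1.
Because |xy| ≤ p and w begins with p copies of a, we have y = a^k with 1 ≤ k ≤ p.
Pump with i = 2: xy^2z = a^{p+k} b^p a^p b^p, of length 4p+k. Suppose this equals vv. The string starts with a and ends with b, so v does too; thus the boundary between the two copies of v is a b→a transition. There is exactly one such transition, at position 2p+k, so |v| = 2p+k and |vv| = 4p+2k ≠ 4p+k since k ≥ 1. So xy^2z ∉ L.
Contradiction. Therefore L is not regular.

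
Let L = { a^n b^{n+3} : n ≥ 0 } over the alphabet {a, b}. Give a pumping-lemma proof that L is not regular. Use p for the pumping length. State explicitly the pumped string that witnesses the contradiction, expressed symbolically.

a^{p+k} b^{p+3}

Suppose for contradiction that L is regular, and let p be the pumping length.
Let w = a^p b^{p+3} ∈ L; note |w| = 2p+3 ≥ p.
Write w = xyz as guaranteed by the lemma, with |xy| ≤ p and y is nonempty.
The first p characters of w are a's, so xy (and hence y) consists only of a's. Write y = a^k, 1 ≤ k ≤ p.
Pump with i = 2: xy^2z = a^{p+k} b^{p+3}. For this to lie in L we would need p+3 = (p+k)+3, which forces k = 0. But k ≥ 1, so xy^2z ∉ L.
Contradiction. Therefore L is not regular.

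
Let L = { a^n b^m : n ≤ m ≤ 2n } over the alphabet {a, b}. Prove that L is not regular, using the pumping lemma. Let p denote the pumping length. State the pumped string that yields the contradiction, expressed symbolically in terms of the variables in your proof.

Assume L is regular. Let p be the pumping length given by the pumping lemma.
Take w = a^p b^p ∈ L (since p ≤ p ≤ 2p), with |w| = 2p ≥ p.
By the pumping lemma, w = xyz with |xy| ≤ p and |y| > 0.
Since the first p symbols of w are all a's and |xy| ≤ p, y lies entirely in the leading a-block: y = a^k for some k with 1 ≤ k ≤ p.
Pump with i = 2: xy^2z = a^{p+k} b^p. Now n = p+k > p = m, so the condition n ≤ m fails. Thus xy^2z ∉ L.
This is a contradiction; hence L is not regular.

a^{p+k} b^p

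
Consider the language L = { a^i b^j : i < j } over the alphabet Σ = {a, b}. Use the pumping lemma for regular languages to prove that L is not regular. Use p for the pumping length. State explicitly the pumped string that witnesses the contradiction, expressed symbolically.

a^{p+k} b^{p+1}

Assume L is regular; let p be its pumping constant.
Choose w = a^p b^{p+1} ∈ L, with |w| = 2p+1 ≥ p.
Write w = xyz as guaranteed by the lemma, with |xy| ≤ p and y is nonempty.
The first p characters of w are a's, so xy (and hence y) consists only of a's. Write y = a^k, 1 ≤ k ≤ p.
Consider xy^2z = a^{p+k} b^{p+1}. Since k ≥ 1, the a-count p+k is at least p+1, so i < j fails; thus xy^2z ∉ L.
Contradiction. Therefore L is not regular.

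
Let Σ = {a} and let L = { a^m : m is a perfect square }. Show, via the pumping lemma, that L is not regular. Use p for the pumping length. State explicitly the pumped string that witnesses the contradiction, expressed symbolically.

a^{p²+k}

Assume L is regular. Let p be the pumping length given by the pumping lemma.
Take w = a^{p²} ∈ L with |w| = p² ≥ p.
Write w = xyz as guaranteed by the lemma, with |xy| ≤ p and |y| ≥ 1.
Then y = a^k for some k with 1 ≤ k ≤ p.
Pump with i = 2: xy^2z = a^{p²+k}. Since 1 ≤ k ≤ p, p² < p²+k ≤ p²+p < (p+1)², so p²+k lies strictly between consecutive squares and is not a perfect square. So xy^2z ∉ L.
This is a contradiction; hence L is not regular.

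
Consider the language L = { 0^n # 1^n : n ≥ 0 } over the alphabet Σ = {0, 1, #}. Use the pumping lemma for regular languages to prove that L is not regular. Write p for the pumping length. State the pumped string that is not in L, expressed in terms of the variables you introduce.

Assume L is regular; let p be its pumping constant.
Take w = 0^p # 1^p ∈ L with |w| = 2p+1 ≥ p.
By the pumping lemma, w = xyz with |xy| ≤ p and |y| ≥ 1.
The first p characters of w are 0's, so xy (and hence y) consists only of 0's. Write y = 0^k, 1 ≤ k ≤ p.
Pump with i = 2: xy^2z = 0^{p+k} # 1^p, which would require p+k = p. But k ≥ 1, so xy^2z ∉ L.
This is a contradiction; hence L is not regular.

0^{p+k} # 1^p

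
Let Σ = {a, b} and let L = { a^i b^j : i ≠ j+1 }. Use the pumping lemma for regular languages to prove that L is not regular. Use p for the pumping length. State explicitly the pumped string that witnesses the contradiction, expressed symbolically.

Assume L is regular. Let p be the pumping length given by the pumping lemma.
Choose w = a^p b^{p+p!-1}. Since p ≠ (p+p!-1)+1 = p+p!, w ∈ L; and |w| ≥ p.
By the pumping lemma, w = xyz with |xy| ≤ p and |y| ≥ 1.
Because |xy| ≤ p and w begins with p copies of a, we have y = a^k with 1 ≤ k ≤ p.
Since 1 ≤ k ≤ p, k divides p!; set t = 1 + p!/k. Then xy^t z has p + (p!/k)·k = p + p! copies of a. Now the a-count is p+p! and (b-count)+1 = (p+p!-1)+1 = p+p!, so i ≠ j+1 fails. So xy^t z = a^{p+p!} b^{p+p!-1} ∉ L.
This contradicts the pumping lemma, so L is not regular.

a^{p+p!} b^{p+p!-1}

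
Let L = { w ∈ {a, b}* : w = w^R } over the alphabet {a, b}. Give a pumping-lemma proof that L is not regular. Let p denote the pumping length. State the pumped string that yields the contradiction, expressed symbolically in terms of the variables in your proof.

Toward a contradiction, assume L is regular with pumping length p.
Take w = a^p b a^p, a palindrome of length 2p+1 ≥ p.
By the pumping lemma, w = xyz with |xy| ≤ p and y is nonempty.
The first p characters of w are a's, so xy (and hence y) consists only of a's. Write y = a^k, 1 ≤ k ≤ p.
Pump with i = 2: xy^2z = a^{p+k} b a^p. Its reverse is a^p b a^{p+k}, which differs from xy^2z since k ≥ 1. So xy^2z is not a palindrome and xy^2z ∉ L.
Contradiction. Therefore L is not regular.

a^{p+k} b a^p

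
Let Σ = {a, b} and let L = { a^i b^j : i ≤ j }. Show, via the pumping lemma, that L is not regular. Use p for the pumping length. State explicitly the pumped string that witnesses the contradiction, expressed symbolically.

a^{p+k} b^p

Assume L is regular; let p be its pumping constant.
Choose w = a^p b^p ∈ L, with |w| = 2p ≥ p.
Write w = xyz as guaranteed by the lemma, with |xy| ≤ p and |y| > 0.
Because |xy| ≤ p and w begins with p copies of a, we have y = a^k with 1 ≤ k ≤ p.
Consider xy^2z = a^{p+k} b^p. Since k ≥ 1, the a-count p+k exceeds the b-count p, so i ≤ j fails; thus xy^2z ∉ L.
This contradicts the pumping lemma, so L is not regular.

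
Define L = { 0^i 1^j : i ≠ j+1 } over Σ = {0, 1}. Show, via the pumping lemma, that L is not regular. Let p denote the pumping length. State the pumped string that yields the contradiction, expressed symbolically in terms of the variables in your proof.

0^{p+p!} 1^{p+p!-1}

Assume L is regular. Let p be the pumping length given by the pumping lemma.
Choose w = 0^p 1^{p+p!-1}. Since p ≠ (p+p!-1)+1 = p+p!, w ∈ L; and |w| ≥ p.
By the pumping lemma, w = xyz with |xy| ≤ p and |y| ≥ 1.
Since the first p symbols of w are all 0's and |xy| ≤ p, y lies entirely in the leading 0-block: y = 0^k for some k with 1 ≤ k ≤ p.
Since 1 ≤ k ≤ p, k divides p!; set t = 1 + p!/k. Then xy^t z has p + (p!/k)·k = p + p! copies of 0. Now the 0-count is p+p! and (1-count)+1 = (p+p!-1)+1 = p+p!, so i ≠ j+1 fails. So xy^t z = 0^{p+p!} 1^{p+p!-1} ∉ L.
This contradicts the pumping lemma, so L is not regular.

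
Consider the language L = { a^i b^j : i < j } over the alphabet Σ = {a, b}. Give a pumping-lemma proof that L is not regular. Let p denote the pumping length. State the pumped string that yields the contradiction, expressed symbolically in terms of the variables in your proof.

a^{p+k} b^{p+1}

Toward a contradiction, assume L is regular with pumping length p.
Choose w = a^p b^{p+1} ∈ L, with |w| = 2p+1 ≥ p.
By the pumping lemma, w = xyz with |xy| ≤ p and |y| ≥ 1.
Because |xy| ≤ p and w begins with p copies of a, we have y = a^k with 1 ≤ k ≤ p.
Consider xy^2z = a^{p+k} b^{p+1}. Since k ≥ 1, the a-count p+k is at least p+1, so i < j fails; thus xy^2z ∉ L.
Contradiction. Therefore L is not regular.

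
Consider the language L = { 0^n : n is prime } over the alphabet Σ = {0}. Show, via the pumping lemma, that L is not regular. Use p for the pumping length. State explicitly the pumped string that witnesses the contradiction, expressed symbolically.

Assume L is regular; let p be its pumping constant.
Let q be a prime with q ≥ p+2 (infinitely many primes exist), and take w = 0^q ∈ L with |w| = q ≥ p.
By the pumping lemma, w = xyz with |xy| ≤ p and y is nonempty.
Then y = 0^k for some k with 1 ≤ k ≤ p.
Since 1 ≤ k ≤ p, |xz| = q-k. Pump with i = q+1: |xy^{q+1}z| = (q-k)+(q+1)k = q+qk = q(1+k), which is composite (both factors ≥ 2). So xy^{q+1}z = 0^{q(1+k)} ∉ L.
This contradicts the pumping lemma, so L is not regular.

0^{q(1+k)}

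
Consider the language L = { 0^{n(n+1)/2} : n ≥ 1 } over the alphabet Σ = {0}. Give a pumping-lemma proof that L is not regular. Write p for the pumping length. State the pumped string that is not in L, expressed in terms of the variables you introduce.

0^{p(p+1)/2+k}

Toward a contradiction, assume L is regular with pumping length p.
Take w = 0^{p(p+1)/2} ∈ L with |w| = p(p+1)/2 ≥ p.
By the pumping lemma, w = xyz with |xy| ≤ p and y is nonempty.
Then y = 0^k for some k with 1 ≤ k ≤ p.
Pump with i = 2: xy^2z = 0^{p(p+1)/2+k}. Since 1 ≤ k ≤ p, p(p+1)/2 < p(p+1)/2+k ≤ p(p+1)/2+p < (p+1)(p+2)/2, so p(p+1)/2+k is strictly between consecutive triangular numbers. So xy^2z ∉ L.
Contradiction. Therefore L is not regular.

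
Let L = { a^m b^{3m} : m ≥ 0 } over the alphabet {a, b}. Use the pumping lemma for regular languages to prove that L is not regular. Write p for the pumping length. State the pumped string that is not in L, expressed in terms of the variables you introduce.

a^{p+k} b^{3p}

Toward a contradiction, assume L is regular with pumping length p.
Let w = a^p b^{3p} ∈ L; note |w| = 4p ≥ p.
By the pumping lemma, w = xyz with |xy| ≤ p and y is nonempty.
Because |xy| ≤ p and w begins with p copies of a, we have y = a^k with 1 ≤ k ≤ p.
Pump with i = 2: xy^2z = a^{p+k} b^{3p}. For this to lie in L we would need 3p = 3(p+k), which forces k = 0. But k ≥ 1, so xy^2z ∉ L.
Contradiction. Therefore L is not regular.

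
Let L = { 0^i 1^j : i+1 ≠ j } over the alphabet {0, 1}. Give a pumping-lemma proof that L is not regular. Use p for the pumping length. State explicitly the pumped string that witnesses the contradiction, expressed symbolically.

Assume L is regular; let p be its pumping constant.
Choose w = 0^p 1^{p+p!+1}. Since p ≠ (p+p!+1)-1 = p+p!, w ∈ L; and |w| ≥ p.
Write w = xyz as guaranteed by the lemma, with |xy| ≤ p and |y| ≥ 1.
The first p characters of w are 0's, so xy (and hence y) consists only of 0's. Write y = 0^k, 1 ≤ k ≤ p.
Since 1 ≤ k ≤ p, k divides p!; set t = 1 + p!/k. Then xy^t z has p + (p!/k)·k = p + p! copies of 0. Now the 0-count is p+p! and (1-count)-1 = (p+p!+1)-1 = p+p!, so i+1 ≠ j fails. So xy^t z = 0^{p+p!} 1^{p+p!+1} ∉ L.
This is a contradiction; hence L is not regular.

0^{p+p!} 1^{p+p!+1}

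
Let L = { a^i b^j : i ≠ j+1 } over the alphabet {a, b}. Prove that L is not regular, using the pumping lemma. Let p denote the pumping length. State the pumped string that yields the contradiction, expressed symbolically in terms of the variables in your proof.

Assume L is regular; let p be its pumping constant.
Choose w = a^p b^{p+p!-1}. Since p ≠ (p+p!-1)+1 = p+p!, w ∈ L; and |w| ≥ p.
Write w = xyz as guaranteed by the lemma, with |xy| ≤ p and |y| ≥ 1.
Since the first p symbols of w are all a's and |xy| ≤ p, y lies entirely in the leading a-block: y = a^k for some k with 1 ≤ k ≤ p.
Since 1 ≤ k ≤ p, k divides p!; set t = 1 + p!/k. Then xy^t z has p + (p!/k)·k = p + p! copies of a. Now the a-count is p+p! and (b-count)+1 = (p+p!-1)+1 = p+p!, so i ≠ j+1 fails. So xy^t z = a^{p+p!} b^{p+p!-1} ∉ L.
This is a contradiction; hence L is not regular.

a^{p+p!} b^{p+p!-1}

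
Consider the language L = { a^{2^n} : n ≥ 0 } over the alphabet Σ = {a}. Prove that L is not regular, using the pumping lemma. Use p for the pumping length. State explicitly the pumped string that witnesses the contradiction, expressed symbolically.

a^{2^p+k}

Assume L is regular. Let p be the pumping length given by the pumping lemma.
Take w = a^{2^p} ∈ L with |w| = 2^p ≥ p.
The pumping lemma gives a decomposition w = xyz where |xy| ≤ p and |y| ≥ 1.
Then y = a^k for some k with 1 ≤ k ≤ p.
Pump with i = 2: xy^2z = a^{2^p+k}. Since 1 ≤ k ≤ p < 2^p, we have 2^p < 2^p+k < 2^{p+1}, so 2^p+k is not a power of 2. So xy^2z ∉ L.
This is a contradiction; hence L is not regular.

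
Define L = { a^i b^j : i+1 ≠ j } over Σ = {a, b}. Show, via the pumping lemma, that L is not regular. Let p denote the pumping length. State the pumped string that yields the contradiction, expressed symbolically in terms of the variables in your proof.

Assume L is regular; let p be its pumping constant.
Choose w = a^p b^{p+p!+1}. Since p ≠ (p+p!+1)-1 = p+p!, w ∈ L; and |w| ≥ p.
The pumping lemma gives a decomposition w = xyz where |xy| ≤ p and |y| ≥ 1.
Since the first p symbols of w are all a's and |xy| ≤ p, y lies entirely in the leading a-block: y = a^k for some k with 1 ≤ k ≤ p.
Since 1 ≤ k ≤ p, k divides p!; set t = 1 + p!/k. Then xy^t z has p + (p!/k)·k = p + p! copies of a. Now the a-count is p+p! and (b-count)-1 = (p+p!+1)-1 = p+p!, so i+1 ≠ j fails. So xy^t z = a^{p+p!} b^{p+p!+1} ∉ L.
This is a contradiction; hence L is not regular.

a^{p+p!} b^{p+p!+1}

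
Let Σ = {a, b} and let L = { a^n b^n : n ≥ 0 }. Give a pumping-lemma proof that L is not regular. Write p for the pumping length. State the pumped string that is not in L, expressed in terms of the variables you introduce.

Assume L is regular. Let p be the pumping length given by the pumping lemma.
Choose w = a^p b^p, which is in L with |w| = 2p ≥ p.
Write w = xyz as guaranteed by the lemma, with |xy| ≤ p and y is nonempty.
Since the first p symbols of w are all a's and |xy| ≤ p, y lies entirely in the leading a-block: y = a^k for some k with 1 ≤ k ≤ p.
Pump with i = 2: xy^2z = a^{p+k} b^p. For this to lie in L we would need p = p+k, which forces k = 0. But k ≥ 1, so xy^2z ∉ L.
Contradiction. Therefore L is not regular.

a^{p+k} b^p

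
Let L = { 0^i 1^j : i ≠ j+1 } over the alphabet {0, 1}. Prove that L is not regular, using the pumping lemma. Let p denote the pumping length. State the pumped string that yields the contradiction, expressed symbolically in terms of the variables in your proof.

0^{p+p!} 1^{p+p!-1}

Assume L is regular; let p be its pumping constant.
Choose w = 0^p 1^{p+p!-1}. Since p ≠ (p+p!-1)+1 = p+p!, w ∈ L; and |w| ≥ p.
The pumping lemma gives a decomposition w = xyz where |xy| ≤ p and y is nonempty.
The first p characters of w are 0's, so xy (and hence y) consists only of 0's. Write y = 0^k, 1 ≤ k ≤ p.
Since 1 ≤ k ≤ p, k divides p!; set t = 1 + p!/k. Then xy^t z has p + (p!/k)·k = p + p! copies of 0. Now the 0-count is p+p! and (1-count)+1 = (p+p!-1)+1 = p+p!, so i ≠ j+1 fails. So xy^t z = 0^{p+p!} 1^{p+p!-1} ∉ L.
Contradiction. Therefore L is not regular.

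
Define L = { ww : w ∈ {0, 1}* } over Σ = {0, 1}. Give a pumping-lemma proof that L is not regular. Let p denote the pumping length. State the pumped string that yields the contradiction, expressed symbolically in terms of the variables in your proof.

Assume L is regular. Let p be the pumping length given by the pumping lemma.
Take w = 0^p 1^p 0^p 1^p = uu where u = 0^p1^p; then w ∈ L and |w| = 4p ≥ p.
By the pumping lemma, w = xyz with |xy| ≤ p and y is nonempty.
The first p characters of w are 0's, so xy (and hence y) consists only of 0's. Write y = 0^k, 1 ≤ k ≤ p.
Pump with i = 2: xy^2z = 0^{p+k} 1^p 0^p 1^p, of length 4p+k. Suppose this equals vv. The string starts with 0 and ends with 1, so v does too; thus the boundary between the two copies of v is a 1→0 transition. There is exactly one such transition, at position 2p+k, so |v| = 2p+k and |vv| = 4p+2k ≠ 4p+k since k ≥ 1. So xy^2z ∉ L.
This is a contradiction; hence L is not regular.

0^{p+k} 1^p 0^p 1^p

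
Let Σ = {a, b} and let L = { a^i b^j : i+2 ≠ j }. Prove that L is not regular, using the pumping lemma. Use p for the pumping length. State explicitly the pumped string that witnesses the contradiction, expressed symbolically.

a^{p+p!} b^{p+p!+2}

Assume L is regular. Let p be the pumping length given by the pumping lemma.
Choose w = a^p b^{p+p!+2}. Since p ≠ (p+p!+2)-2 = p+p!, w ∈ L; and |w| ≥ p.
The pumping lemma gives a decomposition w = xyz where |xy| ≤ p and |y| ≥ 1.
The first p characters of w are a's, so xy (and hence y) consists only of a's. Write y = a^k, 1 ≤ k ≤ p.
Since 1 ≤ k ≤ p, k divides p!; set t = 1 + p!/k. Then xy^t z has p + (p!/k)·k = p + p! copies of a. Now the a-count is p+p! and (b-count)-2 = (p+p!+2)-2 = p+p!, so i+2 ≠ j fails. So xy^t z = a^{p+p!} b^{p+p!+2} ∉ L.
This is a contradiction; hence L is not regular.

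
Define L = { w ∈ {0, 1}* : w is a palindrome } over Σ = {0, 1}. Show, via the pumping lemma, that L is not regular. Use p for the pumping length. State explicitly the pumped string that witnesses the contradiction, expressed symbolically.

0^{p+k} 1 0^p

Suppose for contradiction that L is regular, and let p be the pumping length.
Take w = 0^p 1 0^p, a palindrome of length 2p+1 ≥ p.
By the pumping lemma, w = xyz with |xy| ≤ p and y is nonempty.
The first p characters of w are 0's, so xy (and hence y) consists only of 0's. Write y = 0^k, 1 ≤ k ≤ p.
Pump with i = 2: xy^2z = 0^{p+k} 1 0^p. Its reverse is 0^p 1 0^{p+k}, which differs from xy^2z since k ≥ 1. So xy^2z is not a palindrome and xy^2z ∉ L.
This is a contradiction; hence L is not regular.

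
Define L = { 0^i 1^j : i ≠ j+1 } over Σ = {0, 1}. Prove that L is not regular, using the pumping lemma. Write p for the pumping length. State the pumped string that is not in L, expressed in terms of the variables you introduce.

Assume L is regular; let p be its pumping constant.
Choose w = 0^p 1^{p+p!-1}. Since p ≠ (p+p!-1)+1 = p+p!, w ∈ L; and |w| ≥ p.
The pumping lemma gives a decomposition w = xyz where |xy| ≤ p and |y| > 0.
Since the first p symbols of w are all 0's and |xy| ≤ p, y lies entirely in the leading 0-block: y = 0^k for some k with 1 ≤ k ≤ p.
Since 1 ≤ k ≤ p, k divides p!; set t = 1 + p!/k. Then xy^t z has p + (p!/k)·k = p + p! copies of 0. Now the 0-count is p+p! and (1-count)+1 = (p+p!-1)+1 = p+p!, so i ≠ j+1 fails. So xy^t z = 0^{p+p!} 1^{p+p!-1} ∉ L.
This is a contradiction; hence L is not regular.

0^{p+p!} 1^{p+p!-1}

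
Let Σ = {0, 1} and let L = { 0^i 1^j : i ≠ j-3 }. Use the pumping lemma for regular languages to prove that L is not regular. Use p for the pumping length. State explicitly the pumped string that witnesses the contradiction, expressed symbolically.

Suppose for contradiction that L is regular, and let p be the pumping length.
Choose w = 0^p 1^{p+p!+3}. Since p ≠ (p+p!+3)-3 = p+p!, w ∈ L; and |w| ≥ p.
Write w = xyz as guaranteed by the lemma, with |xy| ≤ p and y is nonempty.
Since the first p symbols of w are all 0's and |xy| ≤ p, y lies entirely in the leading 0-block: y = 0^k for some k with 1 ≤ k ≤ p.
Since 1 ≤ k ≤ p, k divides p!; set t = 1 + p!/k. Then xy^t z has p + (p!/k)·k = p + p! copies of 0. Now the 0-count is p+p! and (1-count)-3 = (p+p!+3)-3 = p+p!, so i ≠ j-3 fails. So xy^t z = 0^{p+p!} 1^{p+p!+3} ∉ L.
Contradiction. Therefore L is not regular.

0^{p+p!} 1^{p+p!+3}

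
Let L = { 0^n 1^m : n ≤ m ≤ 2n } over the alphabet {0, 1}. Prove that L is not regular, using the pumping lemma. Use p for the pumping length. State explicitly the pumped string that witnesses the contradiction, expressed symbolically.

0^{p+k} 1^p

Assume L is regular; let p be its pumping constant.
Take w = 0^p 1^p ∈ L (since p ≤ p ≤ 2p), with |w| = 2p ≥ p.
By the pumping lemma, w = xyz with |xy| ≤ p and y is nonempty.
The first p characters of w are 0's, so xy (and hence y) consists only of 0's. Write y = 0^k, 1 ≤ k ≤ p.
Pump with i = 2: xy^2z = 0^{p+k} 1^p. Now n = p+k > p = m, so the condition n ≤ m fails. Thus xy^2z ∉ L.
This contradicts the pumping lemma, so L is not regular.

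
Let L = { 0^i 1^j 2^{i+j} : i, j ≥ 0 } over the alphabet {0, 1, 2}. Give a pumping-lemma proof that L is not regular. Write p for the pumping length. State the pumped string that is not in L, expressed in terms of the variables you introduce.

Toward a contradiction, assume L is regular with pumping length p.
Take w = 0^p 1^p 2^{2p} ∈ L (with i=j=p, i+j=2p), |w| = 4p ≥ p.
By the pumping lemma, w = xyz with |xy| ≤ p and y is nonempty.
Since the first p symbols of w are all 0's and |xy| ≤ p, y lies entirely in the leading 0-block: y = 0^k for some k with 1 ≤ k ≤ p.
Consider xy^2z = 0^{p+k} 1^p 2^{2p}. Now the 0- and 1-counts sum to 2p+k, but the 2-count is 2p ≠ 2p+k. So xy^2z ∉ L.
Contradiction. Therefore L is not regular.

0^{p+k} 1^p 2^{2p}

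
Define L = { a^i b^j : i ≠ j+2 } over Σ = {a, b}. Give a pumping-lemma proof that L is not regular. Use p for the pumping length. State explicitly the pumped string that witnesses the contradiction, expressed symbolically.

Assume L is regular. Let p be the pumping length given by the pumping lemma.
Choose w = a^p b^{p+p!-2}. Since p ≠ (p+p!-2)+2 = p+p!, w ∈ L; and |w| ≥ p.
By the pumping lemma, w = xyz with |xy| ≤ p and |y| ≥ 1.
Because |xy| ≤ p and w begins with p copies of a, we have y = a^k with 1 ≤ k ≤ p.
Since 1 ≤ k ≤ p, k divides p!; set t = 1 + p!/k. Then xy^t z has p + (p!/k)·k = p + p! copies of a. Now the a-count is p+p! and (b-count)+2 = (p+p!-2)+2 = p+p!, so i ≠ j+2 fails. So xy^t z = a^{p+p!} b^{p+p!-2} ∉ L.
This contradicts the pumping lemma, so L is not regular.

a^{p+p!} b^{p+p!-2}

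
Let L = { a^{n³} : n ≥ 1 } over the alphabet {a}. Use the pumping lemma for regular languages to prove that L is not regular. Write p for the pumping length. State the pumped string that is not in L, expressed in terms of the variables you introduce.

Assume L is regular; let p be its pumping constant.
Take w = a^{p³} ∈ L with |w| = p³ ≥ p.
By the pumping lemma, w = xyz with |xy| ≤ p and |y| > 0.
Then y = a^k for some k with 1 ≤ k ≤ p.
Pump with i = 2: xy^2z = a^{p³+k}. Since 1 ≤ k ≤ p, p³ < p³+k ≤ p³+p < p³+3p²+3p+1 = (p+1)³, so p³+k is not a perfect cube. So xy^2z ∉ L.
This is a contradiction; hence L is not regular.

a^{p³+k}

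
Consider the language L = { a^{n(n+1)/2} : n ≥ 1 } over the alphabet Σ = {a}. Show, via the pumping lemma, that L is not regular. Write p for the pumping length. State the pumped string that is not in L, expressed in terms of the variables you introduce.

a^{p(p+1)/2+k}

Suppose for contradiction that L is regular, and let p be the pumping length.
Take w = a^{p(p+1)/2} ∈ L with |w| = p(p+1)/2 ≥ p.
The pumping lemma gives a decomposition w = xyz where |xy| ≤ p and |y| ≥ 1.
Then y = a^k for some k with 1 ≤ k ≤ p.
Pump with i = 2: xy^2z = a^{p(p+1)/2+k}. Since 1 ≤ k ≤ p, p(p+1)/2 < p(p+1)/2+k ≤ p(p+1)/2+p < (p+1)(p+2)/2, so p(p+1)/2+k is strictly between consecutive triangular numbers. So xy^2z ∉ L.
This is a contradiction; hence L is not regular.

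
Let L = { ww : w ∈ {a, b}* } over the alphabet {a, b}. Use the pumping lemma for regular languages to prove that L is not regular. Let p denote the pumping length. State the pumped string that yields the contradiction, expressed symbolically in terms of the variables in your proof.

Toward a contradiction, assume L is regular with pumping length p.
Take w = a^p b^p a^p b^p = uu where u = a^pb^p; then w ∈ L and |w| = 4p ≥ p.
Write w = xyz as guaranteed by the lemma, with |xy| ≤ p and y is nonempty.
Because |xy| ≤ p and w begins with p copies of a, we have y = a^k with 1 ≤ k ≤ p.
Pump with i = 2: xy^2z = a^{p+k} b^p a^p b^p, of length 4p+k. Suppose this equals vv. The string starts with a and ends with b, so v does too; thus the boundary between the two copies of v is a b→a transition. There is exactly one such transition, at position 2p+k, so |v| = 2p+k and |vv| = 4p+2k ≠ 4p+k since k ≥ 1. So xy^2z ∉ L.
This is a contradiction; hence L is not regular.

a^{p+k} b^p a^p b^p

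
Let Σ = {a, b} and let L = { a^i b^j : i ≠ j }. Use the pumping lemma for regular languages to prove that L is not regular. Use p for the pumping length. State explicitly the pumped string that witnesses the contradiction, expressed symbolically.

a^{p+p!} b^{p+p!}

Assume L is regular. Let p be the pumping length given by the pumping lemma.
Choose w = a^p b^{p+p!}. Since p ≠ p+p!, w ∈ L; and |w| ≥ p.
The pumping lemma gives a decomposition w = xyz where |xy| ≤ p and y is nonempty.
The first p characters of w are a's, so xy (and hence y) consists only of a's. Write y = a^k, 1 ≤ k ≤ p.
Since 1 ≤ k ≤ p, k divides p!; set t = 1 + p!/k. Then xy^t z has p + (p!/k)·k = p + p! copies of a. Now the a-count equals the b-count, so i ≠ j fails. So xy^t z = a^{p+p!} b^{p+p!} ∉ L.
This is a contradiction; hence L is not regular.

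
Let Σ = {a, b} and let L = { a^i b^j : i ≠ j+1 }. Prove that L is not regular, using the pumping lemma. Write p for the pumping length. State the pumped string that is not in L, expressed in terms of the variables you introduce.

a^{p+p!} b^{p+p!-1}

Assume L is regular. Let p be the pumping length given by the pumping lemma.
Choose w = a^p b^{p+p!-1}. Since p ≠ (p+p!-1)+1 = p+p!, w ∈ L; and |w| ≥ p.
The pumping lemma gives a decomposition w = xyz where |xy| ≤ p and y is nonempty.
Because |xy| ≤ p and w begins with p copies of a, we have y = a^k with 1 ≤ k ≤ p.
Since 1 ≤ k ≤ p, k divides p!; set t = 1 + p!/k. Then xy^t z has p + (p!/k)·k = p + p! copies of a. Now the a-count is p+p! and (b-count)+1 = (p+p!-1)+1 = p+p!, so i ≠ j+1 fails. So xy^t z = a^{p+p!} b^{p+p!-1} ∉ L.
Contradiction. Therefore L is not regular.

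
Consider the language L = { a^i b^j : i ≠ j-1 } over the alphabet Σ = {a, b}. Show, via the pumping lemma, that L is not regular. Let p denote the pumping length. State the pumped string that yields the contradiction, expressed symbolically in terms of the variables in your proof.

Assume L is regular. Let p be the pumping length given by the pumping lemma.
Choose w = a^p b^{p+p!+1}. Since p ≠ (p+p!+1)-1 = p+p!, w ∈ L; and |w| ≥ p.
By the pumping lemma, w = xyz with |xy| ≤ p and y is nonempty.
Since the first p symbols of w are all a's and |xy| ≤ p, y lies entirely in the leading a-block: y = a^k for some k with 1 ≤ k ≤ p.
Since 1 ≤ k ≤ p, k divides p!; set t = 1 + p!/k. Then xy^t z has p + (p!/k)·k = p + p! copies of a. Now the a-count is p+p! and (b-count)-1 = (p+p!+1)-1 = p+p!, so i ≠ j-1 fails. So xy^t z = a^{p+p!} b^{p+p!+1} ∉ L.
This contradicts the pumping lemma, so L is not regular.

a^{p+p!} b^{p+p!+1}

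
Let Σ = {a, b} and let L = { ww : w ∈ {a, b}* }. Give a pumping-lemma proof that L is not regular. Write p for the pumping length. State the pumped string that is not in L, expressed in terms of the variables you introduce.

a^{p+k} b^p a^p b^p

Toward a contradiction, assume L is regular with pumping length p.
Take w = a^p b^p a^p b^p = uu where u = a^pb^p; then w ∈ L and |w| = 4p ≥ p.
By the pumping lemma, w = xyz with |xy| ≤ p and |y| > 0.
The first p characters of w are a's, so xy (and hence y) consists only of a's. Write y = a^k, 1 ≤ k ≤ p.
Pump with i = 2: xy^2z = a^{p+k} b^p a^p b^p, of length 4p+k. Suppose this equals vv. The string starts with a and ends with b, so v does too; thus the boundary between the two copies of v is a b→a transition. There is exactly one such transition, at position 2p+k, so |v| = 2p+k and |vv| = 4p+2k ≠ 4p+k since k ≥ 1. So xy^2z ∉ L.
Contradiction. Therefore L is not regular.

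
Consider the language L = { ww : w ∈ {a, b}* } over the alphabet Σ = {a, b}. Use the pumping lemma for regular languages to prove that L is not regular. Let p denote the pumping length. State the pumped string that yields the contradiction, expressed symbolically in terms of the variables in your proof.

a^{p+k} b^p a^p b^p

Toward a contradiction, assume L is regular with pumping length p.
Take w = a^p b^p a^p b^p = uu where u = a^pb^p; then w ∈ L and |w| = 4p ≥ p.
Write w = xyz as guaranteed by the lemma, with |xy| ≤ p and |y| ≥ 1.
Since the first p symbols of w are all a's and |xy| ≤ p, y lies entirely in the leading a-block: y = a^k for some k with 1 ≤ k ≤ p.
Pump with i = 2: xy^2z = a^{p+k} b^p a^p b^p, of length 4p+k. Suppose this equals vv. The string starts with a and ends with b, so v does too; thus the boundary between the two copies of v is a b→a transition. There is exactly one such transition, at position 2p+k, so |v| = 2p+k and |vv| = 4p+2k ≠ 4p+k since k ≥ 1. So xy^2z ∉ L.
This contradicts the pumping lemma, so L is not regular.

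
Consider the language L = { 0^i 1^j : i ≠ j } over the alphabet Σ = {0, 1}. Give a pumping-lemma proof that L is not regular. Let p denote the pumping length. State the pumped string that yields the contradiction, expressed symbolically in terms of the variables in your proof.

Suppose for contradiction that L is regular, and let p be the pumping length.
Choose w = 0^p 1^{p+p!}. Since p ≠ p+p!, w ∈ L; and |w| ≥ p.
By the pumping lemma, w = xyz with |xy| ≤ p and |y| > 0.
Because |xy| ≤ p and w begins with p copies of 0, we have y = 0^k with 1 ≤ k ≤ p.
Since 1 ≤ k ≤ p, k divides p!; set t = 1 + p!/k. Then xy^t z has p + (p!/k)·k = p + p! copies of 0. Now the 0-count equals the 1-count, so i ≠ j fails. So xy^t z = 0^{p+p!} 1^{p+p!} ∉ L.
This contradicts the pumping lemma, so L is not regular.

0^{p+p!} 1^{p+p!}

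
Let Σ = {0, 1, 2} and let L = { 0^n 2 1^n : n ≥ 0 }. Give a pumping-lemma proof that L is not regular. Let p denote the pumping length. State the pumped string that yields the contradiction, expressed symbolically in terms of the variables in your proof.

0^{p+k} 2 1^p

Toward a contradiction, assume L is regular with pumping length p.
Take w = 0^p 2 1^p ∈ L with |w| = 2p+1 ≥ p.
By the pumping lemma, w = xyz with |xy| ≤ p and |y| > 0.
Since the first p symbols of w are all 0's and |xy| ≤ p, y lies entirely in the leading 0-block: y = 0^k for some k with 1 ≤ k ≤ p.
Pump with i = 2: xy^2z = 0^{p+k} 2 1^p, which would require p+k = p. But k ≥ 1, so xy^2z ∉ L.
Contradiction. Therefore L is not regular.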